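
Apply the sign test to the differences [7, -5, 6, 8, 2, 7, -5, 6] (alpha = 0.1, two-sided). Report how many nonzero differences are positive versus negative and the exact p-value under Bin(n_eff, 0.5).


Step 1: Discard zero differences. Original n = 8; n_eff = number of nonzero differences = 8.
Nonzero differences (with sign): +7, -5, +6, +8, +2, +7, -5, +6
Step 2: Count signs: positive = 6, negative = 2.
Step 3: Under H0: P(positive) = 0.5, so the number of positives S ~ Bin(8, 0.5).
Step 4: Two-sided exact p-value = sum of Bin(8,0.5) probabilities at or below the observed probability = 0.289062.
Step 5: alpha = 0.1. fail to reject H0.

n_eff = 8, pos = 6, neg = 2, p = 0.289062, fail to reject H0.


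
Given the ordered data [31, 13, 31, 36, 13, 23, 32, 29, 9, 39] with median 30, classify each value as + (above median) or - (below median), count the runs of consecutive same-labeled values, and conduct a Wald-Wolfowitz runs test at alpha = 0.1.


Step 1: Compute median = 30; label A = above, B = below.
Labels in order: ABAABBABBA  (n_A = 5, n_B = 5)
Step 2: Count runs R = 7.
Step 3: Under H0 (random ordering), E[R] = 2*n_A*n_B/(n_A+n_B) + 1 = 2*5*5/10 + 1 = 6.0000.
        Var[R] = 2*n_A*n_B*(2*n_A*n_B - n_A - n_B) / ((n_A+n_B)^2 * (n_A+n_B-1)) = 2000/900 = 2.2222.
        SD[R] = 1.4907.
Step 4: Continuity-corrected z = (R - 0.5 - E[R]) / SD[R] = (7 - 0.5 - 6.0000) / 1.4907 = 0.3354.
Step 5: Two-sided p-value via normal approximation = 2*(1 - Phi(|z|)) = 0.737316.
Step 6: alpha = 0.1. fail to reject H0.

R = 7, z = 0.3354, p = 0.737316, fail to reject H0.


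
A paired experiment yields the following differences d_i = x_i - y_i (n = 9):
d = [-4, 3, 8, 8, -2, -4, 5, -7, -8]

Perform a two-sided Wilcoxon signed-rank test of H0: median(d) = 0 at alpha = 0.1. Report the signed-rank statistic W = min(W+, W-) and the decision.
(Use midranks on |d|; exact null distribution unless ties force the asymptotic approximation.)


Step 1: Drop any zero differences (none here) and take |d_i|.
|d| = [4, 3, 8, 8, 2, 4, 5, 7, 8]
Step 2: Midrank |d_i| (ties get averaged ranks).
ranks: |4|->3.5, |3|->2, |8|->8, |8|->8, |2|->1, |4|->3.5, |5|->5, |7|->6, |8|->8
Step 3: Attach original signs; sum ranks with positive sign and with negative sign.
W+ = 2 + 8 + 8 + 5 = 23
W- = 3.5 + 1 + 3.5 + 6 + 8 = 22
(Check: W+ + W- = 45 should equal n(n+1)/2 = 45.)
Step 4: Test statistic W = min(W+, W-) = 22.
Step 5: Ties in |d|, so use the tie-corrected normal approximation.
        E[W] = n(n+1)/4 = 9*10/4 = 22.5.
        Tie groups: |d|=4 (t=2), |d|=8 (t=3); sum(t^3 - t) = 30.
        Var[W] = n(n+1)(2n+1)/24 - sum(t^3-t)/48 = 1710/24 - 30/48 = 70.625.
        z = (W - E[W]) / sqrt(Var[W]) = (22 - 22.5) / 8.4039 = -0.0595.
        Two-sided p = 2*Phi(z) = 0.952557.
Step 6: alpha = 0.1. fail to reject H0.

W+ = 23, W- = 22, W = min = 22, p = 0.952557, fail to reject H0.


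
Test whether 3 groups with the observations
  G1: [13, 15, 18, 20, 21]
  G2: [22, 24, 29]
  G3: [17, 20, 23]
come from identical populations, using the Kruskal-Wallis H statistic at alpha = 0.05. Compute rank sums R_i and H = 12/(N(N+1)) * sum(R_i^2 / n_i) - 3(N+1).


Step 1: Combine all N = 11 observations and assign midranks.
sorted (value, group, rank): (13,G1,1), (15,G1,2), (17,G3,3), (18,G1,4), (20,G1,5.5), (20,G3,5.5), (21,G1,7), (22,G2,8), (23,G3,9), (24,G2,10), (29,G2,11)
Step 2: Sum ranks within each group.
R_1 = 19.5 (n_1 = 5)
R_2 = 29 (n_2 = 3)
R_3 = 17.5 (n_3 = 3)
Step 3: H = 12/(N(N+1)) * sum(R_i^2/n_i) - 3(N+1)
     = 12/(11*12) * (19.5^2/5 + 29^2/3 + 17.5^2/3) - 3*12
     = 0.090909 * 458.467 - 36
     = 5.678788.
Step 4: Ties present; correction factor C = 1 - 6/(11^3 - 11) = 0.995455. Corrected H = 5.678788 / 0.995455 = 5.704718.
Step 5: Under H0, H ~ chi^2(2); p-value = 0.057708.
Step 6: alpha = 0.05. fail to reject H0.

H = 5.7047, df = 2, p = 0.057708, fail to reject H0.


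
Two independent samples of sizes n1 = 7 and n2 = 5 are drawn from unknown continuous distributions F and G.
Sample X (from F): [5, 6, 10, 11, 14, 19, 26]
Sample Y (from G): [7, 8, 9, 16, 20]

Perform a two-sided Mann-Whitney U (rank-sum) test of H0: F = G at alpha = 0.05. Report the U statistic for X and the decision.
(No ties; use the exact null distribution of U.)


Step 1: Combine and sort all 12 observations; assign midranks.
sorted (value, group): (5,X), (6,X), (7,Y), (8,Y), (9,Y), (10,X), (11,X), (14,X), (16,Y), (19,X), (20,Y), (26,X)
ranks: 5->1, 6->2, 7->3, 8->4, 9->5, 10->6, 11->7, 14->8, 16->9, 19->10, 20->11, 26->12
Step 2: Rank sum for X: R1 = 1 + 2 + 6 + 7 + 8 + 10 + 12 = 46.
Step 3: U_X = R1 - n1(n1+1)/2 = 46 - 7*8/2 = 46 - 28 = 18.
       U_Y = n1*n2 - U_X = 35 - 18 = 17.
Step 4: No ties, so the exact null distribution of U (based on enumerating the C(12,7) = 792 equally likely rank assignments) gives the two-sided p-value.
Step 5: p-value = 1.000000; compare to alpha = 0.05. fail to reject H0.

U_X = 18, p = 1.000000, fail to reject H0 at alpha = 0.05.


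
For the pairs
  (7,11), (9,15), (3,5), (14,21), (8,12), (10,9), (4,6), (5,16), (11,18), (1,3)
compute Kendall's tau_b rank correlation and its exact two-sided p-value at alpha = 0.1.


Step 1: Enumerate the 45 unordered pairs (i,j) with i<j and classify each by sign(x_j-x_i) * sign(y_j-y_i).
  (1,2):dx=+2,dy=+4->C; (1,3):dx=-4,dy=-6->C; (1,4):dx=+7,dy=+10->C; (1,5):dx=+1,dy=+1->C
  (1,6):dx=+3,dy=-2->D; (1,7):dx=-3,dy=-5->C; (1,8):dx=-2,dy=+5->D; (1,9):dx=+4,dy=+7->C
  (1,10):dx=-6,dy=-8->C; (2,3):dx=-6,dy=-10->C; (2,4):dx=+5,dy=+6->C; (2,5):dx=-1,dy=-3->C
  (2,6):dx=+1,dy=-6->D; (2,7):dx=-5,dy=-9->C; (2,8):dx=-4,dy=+1->D; (2,9):dx=+2,dy=+3->C
  (2,10):dx=-8,dy=-12->C; (3,4):dx=+11,dy=+16->C; (3,5):dx=+5,dy=+7->C; (3,6):dx=+7,dy=+4->C
  (3,7):dx=+1,dy=+1->C; (3,8):dx=+2,dy=+11->C; (3,9):dx=+8,dy=+13->C; (3,10):dx=-2,dy=-2->C
  (4,5):dx=-6,dy=-9->C; (4,6):dx=-4,dy=-12->C; (4,7):dx=-10,dy=-15->C; (4,8):dx=-9,dy=-5->C
  (4,9):dx=-3,dy=-3->C; (4,10):dx=-13,dy=-18->C; (5,6):dx=+2,dy=-3->D; (5,7):dx=-4,dy=-6->C
  (5,8):dx=-3,dy=+4->D; (5,9):dx=+3,dy=+6->C; (5,10):dx=-7,dy=-9->C; (6,7):dx=-6,dy=-3->C
  (6,8):dx=-5,dy=+7->D; (6,9):dx=+1,dy=+9->C; (6,10):dx=-9,dy=-6->C; (7,8):dx=+1,dy=+10->C
  (7,9):dx=+7,dy=+12->C; (7,10):dx=-3,dy=-3->C; (8,9):dx=+6,dy=+2->C; (8,10):dx=-4,dy=-13->C
  (9,10):dx=-10,dy=-15->C
Step 2: C = 38, D = 7, total pairs = 45.
Step 3: tau = (C - D)/(n(n-1)/2) = (38 - 7)/45 = 0.688889.
Step 4: Exact two-sided p-value (enumerate n! = 3628800 permutations of y under H0): p = 0.004687.
Step 5: alpha = 0.1. reject H0.

tau_b = 0.6889 (C=38, D=7), p = 0.004687, reject H0.


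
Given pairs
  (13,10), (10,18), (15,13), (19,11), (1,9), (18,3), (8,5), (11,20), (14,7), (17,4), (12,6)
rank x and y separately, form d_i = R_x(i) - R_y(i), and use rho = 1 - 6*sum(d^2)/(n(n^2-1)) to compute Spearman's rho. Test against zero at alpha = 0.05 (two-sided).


Step 1: Rank x and y separately (midranks; no ties here).
rank(x): 13->6, 10->3, 15->8, 19->11, 1->1, 18->10, 8->2, 11->4, 14->7, 17->9, 12->5
rank(y): 10->7, 18->10, 13->9, 11->8, 9->6, 3->1, 5->3, 20->11, 7->5, 4->2, 6->4
Step 2: d_i = R_x(i) - R_y(i); compute d_i^2.
  (6-7)^2=1, (3-10)^2=49, (8-9)^2=1, (11-8)^2=9, (1-6)^2=25, (10-1)^2=81, (2-3)^2=1, (4-11)^2=49, (7-5)^2=4, (9-2)^2=49, (5-4)^2=1
sum(d^2) = 270.
Step 3: rho = 1 - 6*270 / (11*(11^2 - 1)) = 1 - 1620/1320 = -0.227273.
Step 4: Under H0, t = rho * sqrt((n-2)/(1-rho^2)) = -0.7001 ~ t(9).
Step 5: Two-sided p-value from the t-distribution with 9 df = 0.501536.
Step 6: alpha = 0.05. fail to reject H0.

rho = -0.2273, p = 0.501536, fail to reject H0 at alpha = 0.05.


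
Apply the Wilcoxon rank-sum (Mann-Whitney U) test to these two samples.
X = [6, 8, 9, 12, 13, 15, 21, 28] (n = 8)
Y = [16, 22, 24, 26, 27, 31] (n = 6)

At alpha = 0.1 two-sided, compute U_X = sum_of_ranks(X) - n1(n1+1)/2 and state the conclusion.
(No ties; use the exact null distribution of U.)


Step 1: Combine and sort all 14 observations; assign midranks.
sorted (value, group): (6,X), (8,X), (9,X), (12,X), (13,X), (15,X), (16,Y), (21,X), (22,Y), (24,Y), (26,Y), (27,Y), (28,X), (31,Y)
ranks: 6->1, 8->2, 9->3, 12->4, 13->5, 15->6, 16->7, 21->8, 22->9, 24->10, 26->11, 27->12, 28->13, 31->14
Step 2: Rank sum for X: R1 = 1 + 2 + 3 + 4 + 5 + 6 + 8 + 13 = 42.
Step 3: U_X = R1 - n1(n1+1)/2 = 42 - 8*9/2 = 42 - 36 = 6.
       U_Y = n1*n2 - U_X = 48 - 6 = 42.
Step 4: No ties, so the exact null distribution of U (based on enumerating the C(14,8) = 3003 equally likely rank assignments) gives the two-sided p-value.
Step 5: p-value = 0.019980; compare to alpha = 0.1. reject H0.

U_X = 6, p = 0.019980, reject H0 at alpha = 0.1.


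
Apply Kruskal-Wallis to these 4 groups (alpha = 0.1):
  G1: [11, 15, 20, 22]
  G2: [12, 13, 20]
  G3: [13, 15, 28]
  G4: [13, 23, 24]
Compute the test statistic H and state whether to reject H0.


Step 1: Combine all N = 13 observations and assign midranks.
sorted (value, group, rank): (11,G1,1), (12,G2,2), (13,G2,4), (13,G3,4), (13,G4,4), (15,G1,6.5), (15,G3,6.5), (20,G1,8.5), (20,G2,8.5), (22,G1,10), (23,G4,11), (24,G4,12), (28,G3,13)
Step 2: Sum ranks within each group.
R_1 = 26 (n_1 = 4)
R_2 = 14.5 (n_2 = 3)
R_3 = 23.5 (n_3 = 3)
R_4 = 27 (n_4 = 3)
Step 3: H = 12/(N(N+1)) * sum(R_i^2/n_i) - 3(N+1)
     = 12/(13*14) * (26^2/4 + 14.5^2/3 + 23.5^2/3 + 27^2/3) - 3*14
     = 0.065934 * 666.167 - 42
     = 1.923077.
Step 4: Ties present; correction factor C = 1 - 36/(13^3 - 13) = 0.983516. Corrected H = 1.923077 / 0.983516 = 1.955307.
Step 5: Under H0, H ~ chi^2(3); p-value = 0.581734.
Step 6: alpha = 0.1. fail to reject H0.

H = 1.9553, df = 3, p = 0.581734, fail to reject H0.


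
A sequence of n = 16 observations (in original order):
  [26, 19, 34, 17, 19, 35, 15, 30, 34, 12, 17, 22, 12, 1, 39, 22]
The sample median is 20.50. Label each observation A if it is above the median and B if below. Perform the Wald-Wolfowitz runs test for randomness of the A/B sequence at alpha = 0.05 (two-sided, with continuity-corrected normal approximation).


Step 1: Compute median = 20.50; label A = above, B = below.
Labels in order: ABABBABAABBABBAA  (n_A = 8, n_B = 8)
Step 2: Count runs R = 11.
Step 3: Under H0 (random ordering), E[R] = 2*n_A*n_B/(n_A+n_B) + 1 = 2*8*8/16 + 1 = 9.0000.
        Var[R] = 2*n_A*n_B*(2*n_A*n_B - n_A - n_B) / ((n_A+n_B)^2 * (n_A+n_B-1)) = 14336/3840 = 3.7333.
        SD[R] = 1.9322.
Step 4: Continuity-corrected z = (R - 0.5 - E[R]) / SD[R] = (11 - 0.5 - 9.0000) / 1.9322 = 0.7763.
Step 5: Two-sided p-value via normal approximation = 2*(1 - Phi(|z|)) = 0.437558.
Step 6: alpha = 0.05. fail to reject H0.

R = 11, z = 0.7763, p = 0.437558, fail to reject H0.


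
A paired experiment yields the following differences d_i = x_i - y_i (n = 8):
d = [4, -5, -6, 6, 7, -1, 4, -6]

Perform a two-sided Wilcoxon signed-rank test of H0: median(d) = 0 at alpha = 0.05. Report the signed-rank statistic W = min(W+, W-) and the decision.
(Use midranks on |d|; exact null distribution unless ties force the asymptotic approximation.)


Step 1: Drop any zero differences (none here) and take |d_i|.
|d| = [4, 5, 6, 6, 7, 1, 4, 6]
Step 2: Midrank |d_i| (ties get averaged ranks).
ranks: |4|->2.5, |5|->4, |6|->6, |6|->6, |7|->8, |1|->1, |4|->2.5, |6|->6
Step 3: Attach original signs; sum ranks with positive sign and with negative sign.
W+ = 2.5 + 6 + 8 + 2.5 = 19
W- = 4 + 6 + 1 + 6 = 17
(Check: W+ + W- = 36 should equal n(n+1)/2 = 36.)
Step 4: Test statistic W = min(W+, W-) = 17.
Step 5: Ties in |d|, so use the tie-corrected normal approximation.
        E[W] = n(n+1)/4 = 8*9/4 = 18.
        Tie groups: |d|=4 (t=2), |d|=6 (t=3); sum(t^3 - t) = 30.
        Var[W] = n(n+1)(2n+1)/24 - sum(t^3-t)/48 = 1224/24 - 30/48 = 50.375.
        z = (W - E[W]) / sqrt(Var[W]) = (17 - 18) / 7.0975 = -0.1409.
        Two-sided p = 2*Phi(z) = 0.887954.
Step 6: alpha = 0.05. fail to reject H0.

W+ = 19, W- = 17, W = min = 17, p = 0.887954, fail to reject H0.


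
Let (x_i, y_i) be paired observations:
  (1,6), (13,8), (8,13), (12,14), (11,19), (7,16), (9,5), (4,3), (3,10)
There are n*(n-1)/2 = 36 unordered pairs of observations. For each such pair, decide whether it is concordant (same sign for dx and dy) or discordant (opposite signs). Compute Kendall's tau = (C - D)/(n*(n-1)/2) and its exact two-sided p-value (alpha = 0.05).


Step 1: Enumerate the 36 unordered pairs (i,j) with i<j and classify each by sign(x_j-x_i) * sign(y_j-y_i).
  (1,2):dx=+12,dy=+2->C; (1,3):dx=+7,dy=+7->C; (1,4):dx=+11,dy=+8->C; (1,5):dx=+10,dy=+13->C
  (1,6):dx=+6,dy=+10->C; (1,7):dx=+8,dy=-1->D; (1,8):dx=+3,dy=-3->D; (1,9):dx=+2,dy=+4->C
  (2,3):dx=-5,dy=+5->D; (2,4):dx=-1,dy=+6->D; (2,5):dx=-2,dy=+11->D; (2,6):dx=-6,dy=+8->D
  (2,7):dx=-4,dy=-3->C; (2,8):dx=-9,dy=-5->C; (2,9):dx=-10,dy=+2->D; (3,4):dx=+4,dy=+1->C
  (3,5):dx=+3,dy=+6->C; (3,6):dx=-1,dy=+3->D; (3,7):dx=+1,dy=-8->D; (3,8):dx=-4,dy=-10->C
  (3,9):dx=-5,dy=-3->C; (4,5):dx=-1,dy=+5->D; (4,6):dx=-5,dy=+2->D; (4,7):dx=-3,dy=-9->C
  (4,8):dx=-8,dy=-11->C; (4,9):dx=-9,dy=-4->C; (5,6):dx=-4,dy=-3->C; (5,7):dx=-2,dy=-14->C
  (5,8):dx=-7,dy=-16->C; (5,9):dx=-8,dy=-9->C; (6,7):dx=+2,dy=-11->D; (6,8):dx=-3,dy=-13->C
  (6,9):dx=-4,dy=-6->C; (7,8):dx=-5,dy=-2->C; (7,9):dx=-6,dy=+5->D; (8,9):dx=-1,dy=+7->D
Step 2: C = 22, D = 14, total pairs = 36.
Step 3: tau = (C - D)/(n(n-1)/2) = (22 - 14)/36 = 0.222222.
Step 4: Exact two-sided p-value (enumerate n! = 362880 permutations of y under H0): p = 0.476709.
Step 5: alpha = 0.05. fail to reject H0.

tau_b = 0.2222 (C=22, D=14), p = 0.476709, fail to reject H0.


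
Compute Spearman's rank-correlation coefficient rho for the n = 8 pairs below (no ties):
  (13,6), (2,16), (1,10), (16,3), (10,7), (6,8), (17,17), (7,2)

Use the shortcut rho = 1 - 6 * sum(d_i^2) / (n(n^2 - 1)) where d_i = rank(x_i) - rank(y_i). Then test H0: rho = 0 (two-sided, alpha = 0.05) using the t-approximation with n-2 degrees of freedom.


Step 1: Rank x and y separately (midranks; no ties here).
rank(x): 13->6, 2->2, 1->1, 16->7, 10->5, 6->3, 17->8, 7->4
rank(y): 6->3, 16->7, 10->6, 3->2, 7->4, 8->5, 17->8, 2->1
Step 2: d_i = R_x(i) - R_y(i); compute d_i^2.
  (6-3)^2=9, (2-7)^2=25, (1-6)^2=25, (7-2)^2=25, (5-4)^2=1, (3-5)^2=4, (8-8)^2=0, (4-1)^2=9
sum(d^2) = 98.
Step 3: rho = 1 - 6*98 / (8*(8^2 - 1)) = 1 - 588/504 = -0.166667.
Step 4: Under H0, t = rho * sqrt((n-2)/(1-rho^2)) = -0.4140 ~ t(6).
Step 5: Two-sided p-value from the t-distribution with 6 df = 0.693239.
Step 6: alpha = 0.05. fail to reject H0.

rho = -0.1667, p = 0.693239, fail to reject H0 at alpha = 0.05.


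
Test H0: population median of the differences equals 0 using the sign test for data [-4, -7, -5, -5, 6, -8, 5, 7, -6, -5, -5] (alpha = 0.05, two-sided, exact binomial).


Step 1: Discard zero differences. Original n = 11; n_eff = number of nonzero differences = 11.
Nonzero differences (with sign): -4, -7, -5, -5, +6, -8, +5, +7, -6, -5, -5
Step 2: Count signs: positive = 3, negative = 8.
Step 3: Under H0: P(positive) = 0.5, so the number of positives S ~ Bin(11, 0.5).
Step 4: Two-sided exact p-value = sum of Bin(11,0.5) probabilities at or below the observed probability = 0.226562.
Step 5: alpha = 0.05. fail to reject H0.

n_eff = 11, pos = 3, neg = 8, p = 0.226562, fail to reject H0.


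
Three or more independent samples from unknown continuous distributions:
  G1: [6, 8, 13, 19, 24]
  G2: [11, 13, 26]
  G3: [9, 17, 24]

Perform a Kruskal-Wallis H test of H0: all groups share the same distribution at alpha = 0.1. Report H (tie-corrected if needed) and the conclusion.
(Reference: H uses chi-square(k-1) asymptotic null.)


Step 1: Combine all N = 11 observations and assign midranks.
sorted (value, group, rank): (6,G1,1), (8,G1,2), (9,G3,3), (11,G2,4), (13,G1,5.5), (13,G2,5.5), (17,G3,7), (19,G1,8), (24,G1,9.5), (24,G3,9.5), (26,G2,11)
Step 2: Sum ranks within each group.
R_1 = 26 (n_1 = 5)
R_2 = 20.5 (n_2 = 3)
R_3 = 19.5 (n_3 = 3)
Step 3: H = 12/(N(N+1)) * sum(R_i^2/n_i) - 3(N+1)
     = 12/(11*12) * (26^2/5 + 20.5^2/3 + 19.5^2/3) - 3*12
     = 0.090909 * 402.033 - 36
     = 0.548485.
Step 4: Ties present; correction factor C = 1 - 12/(11^3 - 11) = 0.990909. Corrected H = 0.548485 / 0.990909 = 0.553517.
Step 5: Under H0, H ~ chi^2(2); p-value = 0.758238.
Step 6: alpha = 0.1. fail to reject H0.

H = 0.5535, df = 2, p = 0.758238, fail to reject H0.


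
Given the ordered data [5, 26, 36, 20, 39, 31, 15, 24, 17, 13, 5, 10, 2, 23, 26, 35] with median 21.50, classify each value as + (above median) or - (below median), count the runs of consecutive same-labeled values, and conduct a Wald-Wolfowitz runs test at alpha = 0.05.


Step 1: Compute median = 21.50; label A = above, B = below.
Labels in order: BAABAABABBBBBAAA  (n_A = 8, n_B = 8)
Step 2: Count runs R = 8.
Step 3: Under H0 (random ordering), E[R] = 2*n_A*n_B/(n_A+n_B) + 1 = 2*8*8/16 + 1 = 9.0000.
        Var[R] = 2*n_A*n_B*(2*n_A*n_B - n_A - n_B) / ((n_A+n_B)^2 * (n_A+n_B-1)) = 14336/3840 = 3.7333.
        SD[R] = 1.9322.
Step 4: Continuity-corrected z = (R + 0.5 - E[R]) / SD[R] = (8 + 0.5 - 9.0000) / 1.9322 = -0.2588.
Step 5: Two-sided p-value via normal approximation = 2*(1 - Phi(|z|)) = 0.795809.
Step 6: alpha = 0.05. fail to reject H0.

R = 8, z = -0.2588, p = 0.795809, fail to reject H0.


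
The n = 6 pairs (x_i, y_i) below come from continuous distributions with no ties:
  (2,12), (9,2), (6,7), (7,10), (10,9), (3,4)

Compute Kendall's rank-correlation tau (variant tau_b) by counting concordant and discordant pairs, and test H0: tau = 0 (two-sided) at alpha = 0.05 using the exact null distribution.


Step 1: Enumerate the 15 unordered pairs (i,j) with i<j and classify each by sign(x_j-x_i) * sign(y_j-y_i).
  (1,2):dx=+7,dy=-10->D; (1,3):dx=+4,dy=-5->D; (1,4):dx=+5,dy=-2->D; (1,5):dx=+8,dy=-3->D
  (1,6):dx=+1,dy=-8->D; (2,3):dx=-3,dy=+5->D; (2,4):dx=-2,dy=+8->D; (2,5):dx=+1,dy=+7->C
  (2,6):dx=-6,dy=+2->D; (3,4):dx=+1,dy=+3->C; (3,5):dx=+4,dy=+2->C; (3,6):dx=-3,dy=-3->C
  (4,5):dx=+3,dy=-1->D; (4,6):dx=-4,dy=-6->C; (5,6):dx=-7,dy=-5->C
Step 2: C = 6, D = 9, total pairs = 15.
Step 3: tau = (C - D)/(n(n-1)/2) = (6 - 9)/15 = -0.200000.
Step 4: Exact two-sided p-value (enumerate n! = 720 permutations of y under H0): p = 0.719444.
Step 5: alpha = 0.05. fail to reject H0.

tau_b = -0.2000 (C=6, D=9), p = 0.719444, fail to reject H0.


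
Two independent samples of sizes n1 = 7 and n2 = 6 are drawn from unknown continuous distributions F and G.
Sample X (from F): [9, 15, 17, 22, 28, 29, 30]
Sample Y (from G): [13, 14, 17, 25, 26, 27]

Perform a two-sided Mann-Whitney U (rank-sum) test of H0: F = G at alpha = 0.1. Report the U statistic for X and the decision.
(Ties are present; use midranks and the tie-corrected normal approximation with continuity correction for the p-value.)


Step 1: Combine and sort all 13 observations; assign midranks.
sorted (value, group): (9,X), (13,Y), (14,Y), (15,X), (17,X), (17,Y), (22,X), (25,Y), (26,Y), (27,Y), (28,X), (29,X), (30,X)
ranks: 9->1, 13->2, 14->3, 15->4, 17->5.5, 17->5.5, 22->7, 25->8, 26->9, 27->10, 28->11, 29->12, 30->13
Step 2: Rank sum for X: R1 = 1 + 4 + 5.5 + 7 + 11 + 12 + 13 = 53.5.
Step 3: U_X = R1 - n1(n1+1)/2 = 53.5 - 7*8/2 = 53.5 - 28 = 25.5.
       U_Y = n1*n2 - U_X = 42 - 25.5 = 16.5.
Step 4: Ties are present, so use the tie-corrected normal approximation (with continuity correction) for the p-value.
Step 5: p-value = 0.567176; compare to alpha = 0.1. fail to reject H0.

U_X = 25.5, p = 0.567176, fail to reject H0 at alpha = 0.1.


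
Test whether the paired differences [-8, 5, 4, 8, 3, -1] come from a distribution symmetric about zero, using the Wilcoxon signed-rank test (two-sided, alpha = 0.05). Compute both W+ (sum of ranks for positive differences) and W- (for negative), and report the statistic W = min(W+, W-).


Step 1: Drop any zero differences (none here) and take |d_i|.
|d| = [8, 5, 4, 8, 3, 1]
Step 2: Midrank |d_i| (ties get averaged ranks).
ranks: |8|->5.5, |5|->4, |4|->3, |8|->5.5, |3|->2, |1|->1
Step 3: Attach original signs; sum ranks with positive sign and with negative sign.
W+ = 4 + 3 + 5.5 + 2 = 14.5
W- = 5.5 + 1 = 6.5
(Check: W+ + W- = 21 should equal n(n+1)/2 = 21.)
Step 4: Test statistic W = min(W+, W-) = 6.5.
Step 5: Ties in |d|, so use the tie-corrected normal approximation.
        E[W] = n(n+1)/4 = 6*7/4 = 10.5.
        Tie groups: |d|=8 (t=2); sum(t^3 - t) = 6.
        Var[W] = n(n+1)(2n+1)/24 - sum(t^3-t)/48 = 546/24 - 6/48 = 22.625.
        z = (W - E[W]) / sqrt(Var[W]) = (6.5 - 10.5) / 4.7566 = -0.8409.
        Two-sided p = 2*Phi(z) = 0.400381.
Step 6: alpha = 0.05. fail to reject H0.

W+ = 14.5, W- = 6.5, W = min = 6.5, p = 0.400381, fail to reject H0.


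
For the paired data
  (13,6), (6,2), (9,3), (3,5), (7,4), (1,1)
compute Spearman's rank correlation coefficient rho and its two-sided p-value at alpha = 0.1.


Step 1: Rank x and y separately (midranks; no ties here).
rank(x): 13->6, 6->3, 9->5, 3->2, 7->4, 1->1
rank(y): 6->6, 2->2, 3->3, 5->5, 4->4, 1->1
Step 2: d_i = R_x(i) - R_y(i); compute d_i^2.
  (6-6)^2=0, (3-2)^2=1, (5-3)^2=4, (2-5)^2=9, (4-4)^2=0, (1-1)^2=0
sum(d^2) = 14.
Step 3: rho = 1 - 6*14 / (6*(6^2 - 1)) = 1 - 84/210 = 0.600000.
Step 4: Under H0, t = rho * sqrt((n-2)/(1-rho^2)) = 1.5000 ~ t(4).
Step 5: Two-sided p-value from the t-distribution with 4 df = 0.208000.
Step 6: alpha = 0.1. fail to reject H0.

rho = 0.6000, p = 0.208000, fail to reject H0 at alpha = 0.1.


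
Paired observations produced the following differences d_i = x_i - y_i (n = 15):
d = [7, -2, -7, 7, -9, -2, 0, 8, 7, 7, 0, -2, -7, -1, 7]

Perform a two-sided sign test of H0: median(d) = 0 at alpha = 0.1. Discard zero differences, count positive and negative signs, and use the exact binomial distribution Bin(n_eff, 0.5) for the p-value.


Step 1: Discard zero differences. Original n = 15; n_eff = number of nonzero differences = 13.
Nonzero differences (with sign): +7, -2, -7, +7, -9, -2, +8, +7, +7, -2, -7, -1, +7
Step 2: Count signs: positive = 6, negative = 7.
Step 3: Under H0: P(positive) = 0.5, so the number of positives S ~ Bin(13, 0.5).
Step 4: Two-sided exact p-value = sum of Bin(13,0.5) probabilities at or below the observed probability = 1.000000.
Step 5: alpha = 0.1. fail to reject H0.

n_eff = 13, pos = 6, neg = 7, p = 1.000000, fail to reject H0.


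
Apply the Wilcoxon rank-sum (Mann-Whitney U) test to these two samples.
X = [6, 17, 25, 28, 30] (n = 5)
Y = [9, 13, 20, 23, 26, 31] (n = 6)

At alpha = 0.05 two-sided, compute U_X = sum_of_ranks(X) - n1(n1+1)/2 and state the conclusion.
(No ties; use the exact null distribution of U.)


Step 1: Combine and sort all 11 observations; assign midranks.
sorted (value, group): (6,X), (9,Y), (13,Y), (17,X), (20,Y), (23,Y), (25,X), (26,Y), (28,X), (30,X), (31,Y)
ranks: 6->1, 9->2, 13->3, 17->4, 20->5, 23->6, 25->7, 26->8, 28->9, 30->10, 31->11
Step 2: Rank sum for X: R1 = 1 + 4 + 7 + 9 + 10 = 31.
Step 3: U_X = R1 - n1(n1+1)/2 = 31 - 5*6/2 = 31 - 15 = 16.
       U_Y = n1*n2 - U_X = 30 - 16 = 14.
Step 4: No ties, so the exact null distribution of U (based on enumerating the C(11,5) = 462 equally likely rank assignments) gives the two-sided p-value.
Step 5: p-value = 0.930736; compare to alpha = 0.05. fail to reject H0.

U_X = 16, p = 0.930736, fail to reject H0 at alpha = 0.05.


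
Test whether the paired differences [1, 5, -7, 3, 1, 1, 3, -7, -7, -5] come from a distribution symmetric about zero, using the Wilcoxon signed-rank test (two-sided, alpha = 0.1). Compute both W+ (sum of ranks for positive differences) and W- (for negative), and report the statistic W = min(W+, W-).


Step 1: Drop any zero differences (none here) and take |d_i|.
|d| = [1, 5, 7, 3, 1, 1, 3, 7, 7, 5]
Step 2: Midrank |d_i| (ties get averaged ranks).
ranks: |1|->2, |5|->6.5, |7|->9, |3|->4.5, |1|->2, |1|->2, |3|->4.5, |7|->9, |7|->9, |5|->6.5
Step 3: Attach original signs; sum ranks with positive sign and with negative sign.
W+ = 2 + 6.5 + 4.5 + 2 + 2 + 4.5 = 21.5
W- = 9 + 9 + 9 + 6.5 = 33.5
(Check: W+ + W- = 55 should equal n(n+1)/2 = 55.)
Step 4: Test statistic W = min(W+, W-) = 21.5.
Step 5: Ties in |d|, so use the tie-corrected normal approximation.
        E[W] = n(n+1)/4 = 10*11/4 = 27.5.
        Tie groups: |d|=1 (t=3), |d|=3 (t=2), |d|=5 (t=2), |d|=7 (t=3); sum(t^3 - t) = 60.
        Var[W] = n(n+1)(2n+1)/24 - sum(t^3-t)/48 = 2310/24 - 60/48 = 95.
        z = (W - E[W]) / sqrt(Var[W]) = (21.5 - 27.5) / 9.7468 = -0.6156.
        Two-sided p = 2*Phi(z) = 0.538167.
Step 6: alpha = 0.1. fail to reject H0.

W+ = 21.5, W- = 33.5, W = min = 21.5, p = 0.538167, fail to reject H0.


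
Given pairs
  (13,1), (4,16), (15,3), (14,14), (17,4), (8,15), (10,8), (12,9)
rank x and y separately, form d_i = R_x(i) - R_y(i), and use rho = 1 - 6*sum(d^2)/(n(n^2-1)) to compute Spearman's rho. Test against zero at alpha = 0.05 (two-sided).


Step 1: Rank x and y separately (midranks; no ties here).
rank(x): 13->5, 4->1, 15->7, 14->6, 17->8, 8->2, 10->3, 12->4
rank(y): 1->1, 16->8, 3->2, 14->6, 4->3, 15->7, 8->4, 9->5
Step 2: d_i = R_x(i) - R_y(i); compute d_i^2.
  (5-1)^2=16, (1-8)^2=49, (7-2)^2=25, (6-6)^2=0, (8-3)^2=25, (2-7)^2=25, (3-4)^2=1, (4-5)^2=1
sum(d^2) = 142.
Step 3: rho = 1 - 6*142 / (8*(8^2 - 1)) = 1 - 852/504 = -0.690476.
Step 4: Under H0, t = rho * sqrt((n-2)/(1-rho^2)) = -2.3382 ~ t(6).
Step 5: Two-sided p-value from the t-distribution with 6 df = 0.057990.
Step 6: alpha = 0.05. fail to reject H0.

rho = -0.6905, p = 0.057990, fail to reject H0 at alpha = 0.05.


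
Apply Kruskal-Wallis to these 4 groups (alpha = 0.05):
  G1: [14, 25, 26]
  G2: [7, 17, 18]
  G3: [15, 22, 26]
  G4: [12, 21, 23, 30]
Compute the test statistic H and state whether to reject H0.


Step 1: Combine all N = 13 observations and assign midranks.
sorted (value, group, rank): (7,G2,1), (12,G4,2), (14,G1,3), (15,G3,4), (17,G2,5), (18,G2,6), (21,G4,7), (22,G3,8), (23,G4,9), (25,G1,10), (26,G1,11.5), (26,G3,11.5), (30,G4,13)
Step 2: Sum ranks within each group.
R_1 = 24.5 (n_1 = 3)
R_2 = 12 (n_2 = 3)
R_3 = 23.5 (n_3 = 3)
R_4 = 31 (n_4 = 4)
Step 3: H = 12/(N(N+1)) * sum(R_i^2/n_i) - 3(N+1)
     = 12/(13*14) * (24.5^2/3 + 12^2/3 + 23.5^2/3 + 31^2/4) - 3*14
     = 0.065934 * 672.417 - 42
     = 2.335165.
Step 4: Ties present; correction factor C = 1 - 6/(13^3 - 13) = 0.997253. Corrected H = 2.335165 / 0.997253 = 2.341598.
Step 5: Under H0, H ~ chi^2(3); p-value = 0.504599.
Step 6: alpha = 0.05. fail to reject H0.

H = 2.3416, df = 3, p = 0.504599, fail to reject H0.


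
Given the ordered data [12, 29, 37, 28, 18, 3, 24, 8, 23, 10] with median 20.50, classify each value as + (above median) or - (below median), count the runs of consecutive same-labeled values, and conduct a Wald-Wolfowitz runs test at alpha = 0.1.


Step 1: Compute median = 20.50; label A = above, B = below.
Labels in order: BAAABBABAB  (n_A = 5, n_B = 5)
Step 2: Count runs R = 7.
Step 3: Under H0 (random ordering), E[R] = 2*n_A*n_B/(n_A+n_B) + 1 = 2*5*5/10 + 1 = 6.0000.
        Var[R] = 2*n_A*n_B*(2*n_A*n_B - n_A - n_B) / ((n_A+n_B)^2 * (n_A+n_B-1)) = 2000/900 = 2.2222.
        SD[R] = 1.4907.
Step 4: Continuity-corrected z = (R - 0.5 - E[R]) / SD[R] = (7 - 0.5 - 6.0000) / 1.4907 = 0.3354.
Step 5: Two-sided p-value via normal approximation = 2*(1 - Phi(|z|)) = 0.737316.
Step 6: alpha = 0.1. fail to reject H0.

R = 7, z = 0.3354, p = 0.737316, fail to reject H0.


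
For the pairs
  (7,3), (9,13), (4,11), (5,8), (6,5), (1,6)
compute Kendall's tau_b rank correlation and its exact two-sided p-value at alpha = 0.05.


Step 1: Enumerate the 15 unordered pairs (i,j) with i<j and classify each by sign(x_j-x_i) * sign(y_j-y_i).
  (1,2):dx=+2,dy=+10->C; (1,3):dx=-3,dy=+8->D; (1,4):dx=-2,dy=+5->D; (1,5):dx=-1,dy=+2->D
  (1,6):dx=-6,dy=+3->D; (2,3):dx=-5,dy=-2->C; (2,4):dx=-4,dy=-5->C; (2,5):dx=-3,dy=-8->C
  (2,6):dx=-8,dy=-7->C; (3,4):dx=+1,dy=-3->D; (3,5):dx=+2,dy=-6->D; (3,6):dx=-3,dy=-5->C
  (4,5):dx=+1,dy=-3->D; (4,6):dx=-4,dy=-2->C; (5,6):dx=-5,dy=+1->D
Step 2: C = 7, D = 8, total pairs = 15.
Step 3: tau = (C - D)/(n(n-1)/2) = (7 - 8)/15 = -0.066667.
Step 4: Exact two-sided p-value (enumerate n! = 720 permutations of y under H0): p = 1.000000.
Step 5: alpha = 0.05. fail to reject H0.

tau_b = -0.0667 (C=7, D=8), p = 1.000000, fail to reject H0.


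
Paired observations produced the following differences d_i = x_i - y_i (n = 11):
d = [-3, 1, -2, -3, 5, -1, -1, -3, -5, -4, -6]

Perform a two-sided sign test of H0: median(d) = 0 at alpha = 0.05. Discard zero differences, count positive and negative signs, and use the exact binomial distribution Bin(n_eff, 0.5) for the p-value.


Step 1: Discard zero differences. Original n = 11; n_eff = number of nonzero differences = 11.
Nonzero differences (with sign): -3, +1, -2, -3, +5, -1, -1, -3, -5, -4, -6
Step 2: Count signs: positive = 2, negative = 9.
Step 3: Under H0: P(positive) = 0.5, so the number of positives S ~ Bin(11, 0.5).
Step 4: Two-sided exact p-value = sum of Bin(11,0.5) probabilities at or below the observed probability = 0.065430.
Step 5: alpha = 0.05. fail to reject H0.

n_eff = 11, pos = 2, neg = 9, p = 0.065430, fail to reject H0.


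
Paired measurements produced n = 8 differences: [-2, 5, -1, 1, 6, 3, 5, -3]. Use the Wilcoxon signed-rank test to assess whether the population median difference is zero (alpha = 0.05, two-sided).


Step 1: Drop any zero differences (none here) and take |d_i|.
|d| = [2, 5, 1, 1, 6, 3, 5, 3]
Step 2: Midrank |d_i| (ties get averaged ranks).
ranks: |2|->3, |5|->6.5, |1|->1.5, |1|->1.5, |6|->8, |3|->4.5, |5|->6.5, |3|->4.5
Step 3: Attach original signs; sum ranks with positive sign and with negative sign.
W+ = 6.5 + 1.5 + 8 + 4.5 + 6.5 = 27
W- = 3 + 1.5 + 4.5 = 9
(Check: W+ + W- = 36 should equal n(n+1)/2 = 36.)
Step 4: Test statistic W = min(W+, W-) = 9.
Step 5: Ties in |d|, so use the tie-corrected normal approximation.
        E[W] = n(n+1)/4 = 8*9/4 = 18.
        Tie groups: |d|=1 (t=2), |d|=3 (t=2), |d|=5 (t=2); sum(t^3 - t) = 18.
        Var[W] = n(n+1)(2n+1)/24 - sum(t^3-t)/48 = 1224/24 - 18/48 = 50.625.
        z = (W - E[W]) / sqrt(Var[W]) = (9 - 18) / 7.1151 = -1.2649.
        Two-sided p = 2*Phi(z) = 0.205903.
Step 6: alpha = 0.05. fail to reject H0.

W+ = 27, W- = 9, W = min = 9, p = 0.205903, fail to reject H0.


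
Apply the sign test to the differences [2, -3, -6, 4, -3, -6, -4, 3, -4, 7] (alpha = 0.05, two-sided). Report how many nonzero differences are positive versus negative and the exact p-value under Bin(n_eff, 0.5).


Step 1: Discard zero differences. Original n = 10; n_eff = number of nonzero differences = 10.
Nonzero differences (with sign): +2, -3, -6, +4, -3, -6, -4, +3, -4, +7
Step 2: Count signs: positive = 4, negative = 6.
Step 3: Under H0: P(positive) = 0.5, so the number of positives S ~ Bin(10, 0.5).
Step 4: Two-sided exact p-value = sum of Bin(10,0.5) probabilities at or below the observed probability = 0.753906.
Step 5: alpha = 0.05. fail to reject H0.

n_eff = 10, pos = 4, neg = 6, p = 0.753906, fail to reject H0.


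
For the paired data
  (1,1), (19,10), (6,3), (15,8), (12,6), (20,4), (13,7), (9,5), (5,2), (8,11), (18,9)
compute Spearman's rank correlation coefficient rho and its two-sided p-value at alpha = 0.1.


Step 1: Rank x and y separately (midranks; no ties here).
rank(x): 1->1, 19->10, 6->3, 15->8, 12->6, 20->11, 13->7, 9->5, 5->2, 8->4, 18->9
rank(y): 1->1, 10->10, 3->3, 8->8, 6->6, 4->4, 7->7, 5->5, 2->2, 11->11, 9->9
Step 2: d_i = R_x(i) - R_y(i); compute d_i^2.
  (1-1)^2=0, (10-10)^2=0, (3-3)^2=0, (8-8)^2=0, (6-6)^2=0, (11-4)^2=49, (7-7)^2=0, (5-5)^2=0, (2-2)^2=0, (4-11)^2=49, (9-9)^2=0
sum(d^2) = 98.
Step 3: rho = 1 - 6*98 / (11*(11^2 - 1)) = 1 - 588/1320 = 0.554545.
Step 4: Under H0, t = rho * sqrt((n-2)/(1-rho^2)) = 1.9992 ~ t(9).
Step 5: Two-sided p-value from the t-distribution with 9 df = 0.076652.
Step 6: alpha = 0.1. reject H0.

rho = 0.5545, p = 0.076652, reject H0 at alpha = 0.1.


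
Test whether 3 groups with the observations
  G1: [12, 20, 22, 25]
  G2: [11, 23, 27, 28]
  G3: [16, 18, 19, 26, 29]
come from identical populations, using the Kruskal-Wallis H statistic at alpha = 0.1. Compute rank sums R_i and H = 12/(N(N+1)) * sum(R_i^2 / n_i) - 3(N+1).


Step 1: Combine all N = 13 observations and assign midranks.
sorted (value, group, rank): (11,G2,1), (12,G1,2), (16,G3,3), (18,G3,4), (19,G3,5), (20,G1,6), (22,G1,7), (23,G2,8), (25,G1,9), (26,G3,10), (27,G2,11), (28,G2,12), (29,G3,13)
Step 2: Sum ranks within each group.
R_1 = 24 (n_1 = 4)
R_2 = 32 (n_2 = 4)
R_3 = 35 (n_3 = 5)
Step 3: H = 12/(N(N+1)) * sum(R_i^2/n_i) - 3(N+1)
     = 12/(13*14) * (24^2/4 + 32^2/4 + 35^2/5) - 3*14
     = 0.065934 * 645 - 42
     = 0.527473.
Step 4: No ties, so H is used without correction.
Step 5: Under H0, H ~ chi^2(2); p-value = 0.768176.
Step 6: alpha = 0.1. fail to reject H0.

H = 0.5275, df = 2, p = 0.768176, fail to reject H0.


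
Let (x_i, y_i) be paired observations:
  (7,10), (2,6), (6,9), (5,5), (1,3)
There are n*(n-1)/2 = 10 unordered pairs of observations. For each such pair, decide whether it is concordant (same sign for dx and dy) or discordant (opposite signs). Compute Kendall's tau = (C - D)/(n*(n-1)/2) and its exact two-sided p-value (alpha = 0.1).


Step 1: Enumerate the 10 unordered pairs (i,j) with i<j and classify each by sign(x_j-x_i) * sign(y_j-y_i).
  (1,2):dx=-5,dy=-4->C; (1,3):dx=-1,dy=-1->C; (1,4):dx=-2,dy=-5->C; (1,5):dx=-6,dy=-7->C
  (2,3):dx=+4,dy=+3->C; (2,4):dx=+3,dy=-1->D; (2,5):dx=-1,dy=-3->C; (3,4):dx=-1,dy=-4->C
  (3,5):dx=-5,dy=-6->C; (4,5):dx=-4,dy=-2->C
Step 2: C = 9, D = 1, total pairs = 10.
Step 3: tau = (C - D)/(n(n-1)/2) = (9 - 1)/10 = 0.800000.
Step 4: Exact two-sided p-value (enumerate n! = 120 permutations of y under H0): p = 0.083333.
Step 5: alpha = 0.1. reject H0.

tau_b = 0.8000 (C=9, D=1), p = 0.083333, reject H0.


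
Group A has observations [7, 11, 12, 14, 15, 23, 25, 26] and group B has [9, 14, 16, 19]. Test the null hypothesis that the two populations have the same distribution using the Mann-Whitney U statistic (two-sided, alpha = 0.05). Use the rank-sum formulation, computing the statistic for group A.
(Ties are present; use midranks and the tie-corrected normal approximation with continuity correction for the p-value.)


Step 1: Combine and sort all 12 observations; assign midranks.
sorted (value, group): (7,X), (9,Y), (11,X), (12,X), (14,X), (14,Y), (15,X), (16,Y), (19,Y), (23,X), (25,X), (26,X)
ranks: 7->1, 9->2, 11->3, 12->4, 14->5.5, 14->5.5, 15->7, 16->8, 19->9, 23->10, 25->11, 26->12
Step 2: Rank sum for X: R1 = 1 + 3 + 4 + 5.5 + 7 + 10 + 11 + 12 = 53.5.
Step 3: U_X = R1 - n1(n1+1)/2 = 53.5 - 8*9/2 = 53.5 - 36 = 17.5.
       U_Y = n1*n2 - U_X = 32 - 17.5 = 14.5.
Step 4: Ties are present, so use the tie-corrected normal approximation (with continuity correction) for the p-value.
Step 5: p-value = 0.864901; compare to alpha = 0.05. fail to reject H0.

U_X = 17.5, p = 0.864901, fail to reject H0 at alpha = 0.05.


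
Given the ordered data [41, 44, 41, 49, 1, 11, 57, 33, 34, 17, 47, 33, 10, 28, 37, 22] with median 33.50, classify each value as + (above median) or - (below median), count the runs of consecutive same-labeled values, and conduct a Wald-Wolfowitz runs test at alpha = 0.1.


Step 1: Compute median = 33.50; label A = above, B = below.
Labels in order: AAAABBABABABBBAB  (n_A = 8, n_B = 8)
Step 2: Count runs R = 10.
Step 3: Under H0 (random ordering), E[R] = 2*n_A*n_B/(n_A+n_B) + 1 = 2*8*8/16 + 1 = 9.0000.
        Var[R] = 2*n_A*n_B*(2*n_A*n_B - n_A - n_B) / ((n_A+n_B)^2 * (n_A+n_B-1)) = 14336/3840 = 3.7333.
        SD[R] = 1.9322.
Step 4: Continuity-corrected z = (R - 0.5 - E[R]) / SD[R] = (10 - 0.5 - 9.0000) / 1.9322 = 0.2588.
Step 5: Two-sided p-value via normal approximation = 2*(1 - Phi(|z|)) = 0.795809.
Step 6: alpha = 0.1. fail to reject H0.

R = 10, z = 0.2588, p = 0.795809, fail to reject H0.


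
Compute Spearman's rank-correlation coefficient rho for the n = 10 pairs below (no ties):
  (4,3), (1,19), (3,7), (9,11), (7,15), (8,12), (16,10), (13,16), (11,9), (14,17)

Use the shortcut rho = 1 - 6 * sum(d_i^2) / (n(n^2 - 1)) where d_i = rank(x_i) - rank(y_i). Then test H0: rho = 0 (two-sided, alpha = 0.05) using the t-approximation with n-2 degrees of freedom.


Step 1: Rank x and y separately (midranks; no ties here).
rank(x): 4->3, 1->1, 3->2, 9->6, 7->4, 8->5, 16->10, 13->8, 11->7, 14->9
rank(y): 3->1, 19->10, 7->2, 11->5, 15->7, 12->6, 10->4, 16->8, 9->3, 17->9
Step 2: d_i = R_x(i) - R_y(i); compute d_i^2.
  (3-1)^2=4, (1-10)^2=81, (2-2)^2=0, (6-5)^2=1, (4-7)^2=9, (5-6)^2=1, (10-4)^2=36, (8-8)^2=0, (7-3)^2=16, (9-9)^2=0
sum(d^2) = 148.
Step 3: rho = 1 - 6*148 / (10*(10^2 - 1)) = 1 - 888/990 = 0.103030.
Step 4: Under H0, t = rho * sqrt((n-2)/(1-rho^2)) = 0.2930 ~ t(8).
Step 5: Two-sided p-value from the t-distribution with 8 df = 0.776998.
Step 6: alpha = 0.05. fail to reject H0.

rho = 0.1030, p = 0.776998, fail to reject H0 at alpha = 0.05.


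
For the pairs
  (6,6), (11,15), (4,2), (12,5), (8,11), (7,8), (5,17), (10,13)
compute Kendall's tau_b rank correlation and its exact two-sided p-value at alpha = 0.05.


Step 1: Enumerate the 28 unordered pairs (i,j) with i<j and classify each by sign(x_j-x_i) * sign(y_j-y_i).
  (1,2):dx=+5,dy=+9->C; (1,3):dx=-2,dy=-4->C; (1,4):dx=+6,dy=-1->D; (1,5):dx=+2,dy=+5->C
  (1,6):dx=+1,dy=+2->C; (1,7):dx=-1,dy=+11->D; (1,8):dx=+4,dy=+7->C; (2,3):dx=-7,dy=-13->C
  (2,4):dx=+1,dy=-10->D; (2,5):dx=-3,dy=-4->C; (2,6):dx=-4,dy=-7->C; (2,7):dx=-6,dy=+2->D
  (2,8):dx=-1,dy=-2->C; (3,4):dx=+8,dy=+3->C; (3,5):dx=+4,dy=+9->C; (3,6):dx=+3,dy=+6->C
  (3,7):dx=+1,dy=+15->C; (3,8):dx=+6,dy=+11->C; (4,5):dx=-4,dy=+6->D; (4,6):dx=-5,dy=+3->D
  (4,7):dx=-7,dy=+12->D; (4,8):dx=-2,dy=+8->D; (5,6):dx=-1,dy=-3->C; (5,7):dx=-3,dy=+6->D
  (5,8):dx=+2,dy=+2->C; (6,7):dx=-2,dy=+9->D; (6,8):dx=+3,dy=+5->C; (7,8):dx=+5,dy=-4->D
Step 2: C = 17, D = 11, total pairs = 28.
Step 3: tau = (C - D)/(n(n-1)/2) = (17 - 11)/28 = 0.214286.
Step 4: Exact two-sided p-value (enumerate n! = 40320 permutations of y under H0): p = 0.548413.
Step 5: alpha = 0.05. fail to reject H0.

tau_b = 0.2143 (C=17, D=11), p = 0.548413, fail to reject H0.


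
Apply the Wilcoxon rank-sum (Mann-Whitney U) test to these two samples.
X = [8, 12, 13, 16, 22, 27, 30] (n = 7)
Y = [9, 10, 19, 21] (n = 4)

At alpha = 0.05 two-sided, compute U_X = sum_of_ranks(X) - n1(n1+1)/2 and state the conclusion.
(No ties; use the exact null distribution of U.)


Step 1: Combine and sort all 11 observations; assign midranks.
sorted (value, group): (8,X), (9,Y), (10,Y), (12,X), (13,X), (16,X), (19,Y), (21,Y), (22,X), (27,X), (30,X)
ranks: 8->1, 9->2, 10->3, 12->4, 13->5, 16->6, 19->7, 21->8, 22->9, 27->10, 30->11
Step 2: Rank sum for X: R1 = 1 + 4 + 5 + 6 + 9 + 10 + 11 = 46.
Step 3: U_X = R1 - n1(n1+1)/2 = 46 - 7*8/2 = 46 - 28 = 18.
       U_Y = n1*n2 - U_X = 28 - 18 = 10.
Step 4: No ties, so the exact null distribution of U (based on enumerating the C(11,7) = 330 equally likely rank assignments) gives the two-sided p-value.
Step 5: p-value = 0.527273; compare to alpha = 0.05. fail to reject H0.

U_X = 18, p = 0.527273, fail to reject H0 at alpha = 0.05.


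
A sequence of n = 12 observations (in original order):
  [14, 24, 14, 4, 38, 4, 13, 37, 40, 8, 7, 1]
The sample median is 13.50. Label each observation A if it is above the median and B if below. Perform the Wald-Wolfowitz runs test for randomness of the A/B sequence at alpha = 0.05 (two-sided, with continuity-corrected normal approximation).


Step 1: Compute median = 13.50; label A = above, B = below.
Labels in order: AAABABBAABBB  (n_A = 6, n_B = 6)
Step 2: Count runs R = 6.
Step 3: Under H0 (random ordering), E[R] = 2*n_A*n_B/(n_A+n_B) + 1 = 2*6*6/12 + 1 = 7.0000.
        Var[R] = 2*n_A*n_B*(2*n_A*n_B - n_A - n_B) / ((n_A+n_B)^2 * (n_A+n_B-1)) = 4320/1584 = 2.7273.
        SD[R] = 1.6514.
Step 4: Continuity-corrected z = (R + 0.5 - E[R]) / SD[R] = (6 + 0.5 - 7.0000) / 1.6514 = -0.3028.
Step 5: Two-sided p-value via normal approximation = 2*(1 - Phi(|z|)) = 0.762069.
Step 6: alpha = 0.05. fail to reject H0.

R = 6, z = -0.3028, p = 0.762069, fail to reject H0.


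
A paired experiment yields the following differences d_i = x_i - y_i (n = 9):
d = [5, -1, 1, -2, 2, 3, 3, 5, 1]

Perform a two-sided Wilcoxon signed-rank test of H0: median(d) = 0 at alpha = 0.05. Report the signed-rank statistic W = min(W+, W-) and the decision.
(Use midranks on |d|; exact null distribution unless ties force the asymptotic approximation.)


Step 1: Drop any zero differences (none here) and take |d_i|.
|d| = [5, 1, 1, 2, 2, 3, 3, 5, 1]
Step 2: Midrank |d_i| (ties get averaged ranks).
ranks: |5|->8.5, |1|->2, |1|->2, |2|->4.5, |2|->4.5, |3|->6.5, |3|->6.5, |5|->8.5, |1|->2
Step 3: Attach original signs; sum ranks with positive sign and with negative sign.
W+ = 8.5 + 2 + 4.5 + 6.5 + 6.5 + 8.5 + 2 = 38.5
W- = 2 + 4.5 = 6.5
(Check: W+ + W- = 45 should equal n(n+1)/2 = 45.)
Step 4: Test statistic W = min(W+, W-) = 6.5.
Step 5: Ties in |d|, so use the tie-corrected normal approximation.
        E[W] = n(n+1)/4 = 9*10/4 = 22.5.
        Tie groups: |d|=1 (t=3), |d|=2 (t=2), |d|=3 (t=2), |d|=5 (t=2); sum(t^3 - t) = 42.
        Var[W] = n(n+1)(2n+1)/24 - sum(t^3-t)/48 = 1710/24 - 42/48 = 70.375.
        z = (W - E[W]) / sqrt(Var[W]) = (6.5 - 22.5) / 8.3890 = -1.9073.
        Two-sided p = 2*Phi(z) = 0.056486.
Step 6: alpha = 0.05. fail to reject H0.

W+ = 38.5, W- = 6.5, W = min = 6.5, p = 0.056486, fail to reject H0.
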